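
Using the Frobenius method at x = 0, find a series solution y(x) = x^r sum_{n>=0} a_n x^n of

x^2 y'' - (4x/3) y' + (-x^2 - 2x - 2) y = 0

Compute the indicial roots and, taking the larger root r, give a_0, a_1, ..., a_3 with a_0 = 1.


Write in Frobenius form y'' + (p(x)/x) y' + (q(x)/x^2) y = 0:
  p(x) = -4/3,  q(x) = -x^2 - 2x - 2.
Indicial equation: r(r-1) + (-4/3) r + (-2) = 0 -> roots r_1 = 3, r_2 = -2/3.
Take r = r_1 = 3. Let y(x) = x^r sum_{n>=0} a_n x^n with a_0 = 1.
Substitute y = x^r sum a_n x^n and match x^{r+n}. The recurrence is
  D(n) a_n - 2 a_{n-1} - 1 a_{n-2} = 0,  where D(n) = (r+n)(r+n-1) + (-4/3)(r+n) + (-2).
  a_n = [2 a_{n-1} + 1 a_{n-2}] / D(n).
Since the indicial polynomial factors as (r - r_1)(r - r_2), D(n) = (r_1 + n - r_1)(r_1 + n - r_2) = n(n + 11/3).
Evaluating step by step (a_0 = 1):
  n = 1: D(1) = 1(1 + 11/3) = 14/3; numerator = 2(1) = 2; a_1 = (2)/(14/3) = 3/7
  n = 2: D(2) = 2(2 + 11/3) = 34/3; numerator = 2(3/7) + 1(1) = 13/7; a_2 = (13/7)/(34/3) = 39/238
  n = 3: D(3) = 3(3 + 11/3) = 20; numerator = 2(39/238) + 1(3/7) = 90/119; a_3 = (90/119)/(20) = 9/238

r = 3; a_0 = 1; a_1 = 3/7; a_2 = 39/238; a_3 = 9/238


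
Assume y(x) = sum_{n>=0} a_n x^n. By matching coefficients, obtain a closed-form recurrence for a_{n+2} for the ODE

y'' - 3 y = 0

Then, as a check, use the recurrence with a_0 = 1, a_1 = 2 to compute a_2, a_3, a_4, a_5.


Substitute y = sum_n a_n x^n into y'' + (const) y = 0.
y''(x) = sum_{n>=0} (n+2)(n+1) a_{n+2} x^n.
The ODE becomes sum_n [(n+2)(n+1) a_{n+2} - 3 a_n] x^n = 0.
Setting each coefficient to zero gives the recurrence:
  (n+2)(n+1) a_{n+2} - 3 a_n = 0,
  a_{n+2} = 3 / ((n+1)(n+2)) a_n.

Check with a_0 = 1, a_1 = 2 (apply the recurrence for n = 0, 1, 2, 3): a_0 = 1, a_1 = 2, a_2 = 3/2, a_3 = 1, a_4 = 3/8, a_5 = 3/20.

a_{n+2} = 3/((n+1)(n+2)) * a_n; check: a_0 = 1, a_1 = 2, a_2 = 3/2, a_3 = 1, a_4 = 3/8, a_5 = 3/20


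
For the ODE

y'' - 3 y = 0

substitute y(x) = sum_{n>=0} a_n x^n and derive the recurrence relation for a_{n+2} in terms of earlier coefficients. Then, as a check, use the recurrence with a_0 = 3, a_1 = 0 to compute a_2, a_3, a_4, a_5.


Substitute y = sum_n a_n x^n into y'' + (const) y = 0.
y''(x) = sum_{n>=0} (n+2)(n+1) a_{n+2} x^n.
The ODE becomes sum_n [(n+2)(n+1) a_{n+2} - 3 a_n] x^n = 0.
Setting each coefficient to zero gives the recurrence:
  (n+2)(n+1) a_{n+2} - 3 a_n = 0,
  a_{n+2} = 3 / ((n+1)(n+2)) a_n.

Check with a_0 = 3, a_1 = 0 (apply the recurrence for n = 0, 1, 2, 3): a_0 = 3, a_1 = 0, a_2 = 9/2, a_3 = 0, a_4 = 9/8, a_5 = 0.

a_{n+2} = 3/((n+1)(n+2)) * a_n; check: a_0 = 3, a_1 = 0, a_2 = 9/2, a_3 = 0, a_4 = 9/8, a_5 = 0


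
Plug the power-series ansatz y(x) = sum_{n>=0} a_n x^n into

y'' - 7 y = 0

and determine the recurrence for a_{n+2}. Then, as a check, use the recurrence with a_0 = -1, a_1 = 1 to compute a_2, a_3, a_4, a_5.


Substitute y = sum_n a_n x^n into y'' + (const) y = 0.
y''(x) = sum_{n>=0} (n+2)(n+1) a_{n+2} x^n.
The ODE becomes sum_n [(n+2)(n+1) a_{n+2} - 7 a_n] x^n = 0.
Setting each coefficient to zero gives the recurrence:
  (n+2)(n+1) a_{n+2} - 7 a_n = 0,
  a_{n+2} = 7 / ((n+1)(n+2)) a_n.

Check with a_0 = -1, a_1 = 1 (apply the recurrence for n = 0, 1, 2, 3): a_0 = -1, a_1 = 1, a_2 = -7/2, a_3 = 7/6, a_4 = -49/24, a_5 = 49/120.

a_{n+2} = 7/((n+1)(n+2)) * a_n; check: a_0 = -1, a_1 = 1, a_2 = -7/2, a_3 = 7/6, a_4 = -49/24, a_5 = 49/120


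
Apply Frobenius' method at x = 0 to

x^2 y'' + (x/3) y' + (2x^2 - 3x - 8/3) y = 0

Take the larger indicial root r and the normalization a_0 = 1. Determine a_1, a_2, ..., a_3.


Write in Frobenius form y'' + (p(x)/x) y' + (q(x)/x^2) y = 0:
  p(x) = 1/3,  q(x) = 2x^2 - 3x - 8/3.
Indicial equation: r(r-1) + (1/3) r + (-8/3) = 0 -> roots r_1 = 2, r_2 = -4/3.
Take r = r_1 = 2. Let y(x) = x^r sum_{n>=0} a_n x^n with a_0 = 1.
Substitute y = x^r sum a_n x^n and match x^{r+n}. The recurrence is
  D(n) a_n - 3 a_{n-1} + 2 a_{n-2} = 0,  where D(n) = (r+n)(r+n-1) + (1/3)(r+n) + (-8/3).
  a_n = [3 a_{n-1} - 2 a_{n-2}] / D(n).
Since the indicial polynomial factors as (r - r_1)(r - r_2), D(n) = (r_1 + n - r_1)(r_1 + n - r_2) = n(n + 10/3).
Evaluating step by step (a_0 = 1):
  n = 1: D(1) = 1(1 + 10/3) = 13/3; numerator = 3(1) = 3; a_1 = (3)/(13/3) = 9/13
  n = 2: D(2) = 2(2 + 10/3) = 32/3; numerator = 3(9/13) - 2(1) = 1/13; a_2 = (1/13)/(32/3) = 3/416
  n = 3: D(3) = 3(3 + 10/3) = 19; numerator = 3(3/416) - 2(9/13) = -567/416; a_3 = (-567/416)/(19) = -567/7904

r = 2; a_0 = 1; a_1 = 9/13; a_2 = 3/416; a_3 = -567/7904


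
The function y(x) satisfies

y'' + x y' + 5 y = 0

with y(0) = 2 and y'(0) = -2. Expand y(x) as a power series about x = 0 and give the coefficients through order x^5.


Ansatz: y(x) = sum_{n>=0} a_n x^n, so y'(x) = sum_{n>=1} n a_n x^(n-1) and y''(x) = sum_{n>=2} n(n-1) a_n x^(n-2).
Substitute into P(x) y'' + Q(x) y' + R(x) y = 0 with P(x) = 1, Q(x) = x, R(x) = 5, and match powers of x.
Initial conditions: a_0 = 2, a_1 = -2.
Setting the coefficient of each power of x to zero and solving order by order (substituting the coefficients already found):
  x^0: 2 a_2 + 5 a_0 = 0  ->  2 a_2 = -5 a_0 = -10  ->  a_2 = -5
  x^1: 6 a_3 + 6 a_1 = 0  ->  6 a_3 = -6 a_1 = 12  ->  a_3 = 2
  x^2: 12 a_4 + 7 a_2 = 0  ->  12 a_4 = -7 a_2 = 35  ->  a_4 = 35/12
  x^3: 20 a_5 + 8 a_3 = 0  ->  20 a_5 = -8 a_3 = -16  ->  a_5 = -4/5
Truncated series: y(x) = 2 - 2 x - 5 x^2 + 2 x^3 + (35/12) x^4 - (4/5) x^5 + O(x^6).

a_0 = 2; a_1 = -2; a_2 = -5; a_3 = 2; a_4 = 35/12; a_5 = -4/5


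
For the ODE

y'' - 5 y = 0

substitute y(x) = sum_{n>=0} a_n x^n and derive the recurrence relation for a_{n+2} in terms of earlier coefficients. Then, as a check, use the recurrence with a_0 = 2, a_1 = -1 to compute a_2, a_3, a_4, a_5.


Substitute y = sum_n a_n x^n into y'' + (const) y = 0.
y''(x) = sum_{n>=0} (n+2)(n+1) a_{n+2} x^n.
The ODE becomes sum_n [(n+2)(n+1) a_{n+2} - 5 a_n] x^n = 0.
Setting each coefficient to zero gives the recurrence:
  (n+2)(n+1) a_{n+2} - 5 a_n = 0,
  a_{n+2} = 5 / ((n+1)(n+2)) a_n.

Check with a_0 = 2, a_1 = -1 (apply the recurrence for n = 0, 1, 2, 3): a_0 = 2, a_1 = -1, a_2 = 5, a_3 = -5/6, a_4 = 25/12, a_5 = -5/24.

a_{n+2} = 5/((n+1)(n+2)) * a_n; check: a_0 = 2, a_1 = -1, a_2 = 5, a_3 = -5/6, a_4 = 25/12, a_5 = -5/24


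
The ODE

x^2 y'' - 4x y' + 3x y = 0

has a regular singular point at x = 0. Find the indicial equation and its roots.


Divide by x^2 to reach normal form y'' + P_1(x) y' + P_2(x) y = 0 with P_1(x) = -4/x and P_2(x) = 3/x.
x = 0 is a singular point because the y'-coefficient -4/x has a pole at x = 0 and the y-coefficient 3/x has a pole at x = 0.
It is a regular singular point because x P_1(x) = p(x) = -4 and x^2 P_2(x) = q(x) = 3x are polynomials, hence analytic at x = 0.
p(0) = -4,  q(0) = 0.
Indicial equation: r(r-1) + p(0) r + q(0) = 0, i.e. r^2 + (p(0) - 1) r + q(0) = 0, i.e. r^2 - 5 r = 0.
Discriminant: (-5)^2 - 4(0) = 25, so r = (5 ± 5)/2.
Solving: r_1 = 5, r_2 = 0.

indicial: r^2 - 5 r = 0; roots r_1 = 5, r_2 = 0


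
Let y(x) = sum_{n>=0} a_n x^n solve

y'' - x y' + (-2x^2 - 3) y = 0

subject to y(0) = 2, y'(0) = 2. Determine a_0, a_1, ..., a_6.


Ansatz: y(x) = sum_{n>=0} a_n x^n, so y'(x) = sum_{n>=1} n a_n x^(n-1) and y''(x) = sum_{n>=2} n(n-1) a_n x^(n-2).
Substitute into P(x) y'' + Q(x) y' + R(x) y = 0 with P(x) = 1, Q(x) = -x, R(x) = -2x^2 - 3, and match powers of x.
Initial conditions: a_0 = 2, a_1 = 2.
Setting the coefficient of each power of x to zero and solving order by order (substituting the coefficients already found):
  x^0: 2 a_2 - 3 a_0 = 0  ->  2 a_2 = 3 a_0 = 6  ->  a_2 = 3
  x^1: 6 a_3 - 4 a_1 = 0  ->  6 a_3 = 4 a_1 = 8  ->  a_3 = 4/3
  x^2: 12 a_4 - 5 a_2 - 2 a_0 = 0  ->  12 a_4 = 5 a_2 + 2 a_0 = 19  ->  a_4 = 19/12
  x^3: 20 a_5 - 6 a_3 - 2 a_1 = 0  ->  20 a_5 = 6 a_3 + 2 a_1 = 12  ->  a_5 = 3/5
  x^4: 30 a_6 - 7 a_4 - 2 a_2 = 0  ->  30 a_6 = 7 a_4 + 2 a_2 = 205/12  ->  a_6 = 41/72
Truncated series: y(x) = 2 + 2 x + 3 x^2 + (4/3) x^3 + (19/12) x^4 + (3/5) x^5 + (41/72) x^6 + O(x^7).

a_0 = 2; a_1 = 2; a_2 = 3; a_3 = 4/3; a_4 = 19/12; a_5 = 3/5; a_6 = 41/72


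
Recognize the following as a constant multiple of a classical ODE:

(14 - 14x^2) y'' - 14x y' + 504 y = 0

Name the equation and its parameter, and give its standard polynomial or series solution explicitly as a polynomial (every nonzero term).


All three coefficients share the factor 14; dividing through by 14 gives  (1 - x^2) y'' - x y' + 36 y = 0.
This matches the Chebyshev equation (1 - x^2) y'' - x y' + n^2 y = 0 (note the -x y' term, not -2x y') with n^2 = 36, so n = 6; the polynomial solution is T_6(x).
With y = sum_k a_k x^k, matching x^k gives (k+2)(k+1) a_{k+2} = (k^2 - n^2) a_k = (k - 6)(k + 6) a_k. The right side vanishes at k = 6, so the series with the parity of 6 terminates at degree 6.
Standard normalization: leading coefficient of T_n is 2^(n-1), so a_6 = 2^5 = 32. Work downward with a_k = (k+1)(k+2) a_{k+2} / ((k - 6)(k + 6)):
  a_4 = (5)(6)(32) / ((4 - 6)(4 + 6)) = 960/(-20) = -48
  a_2 = (3)(4)(-48) / ((2 - 6)(2 + 6)) = -576/(-32) = 18
  a_0 = (1)(2)(18) / ((0 - 6)(0 + 6)) = 36/(-36) = -1
Hence T_6(x) = 32 x^6 - 48 x^4 + 18 x^2 - 1.

T_6(x); series = 32 x^6 - 48 x^4 + 18 x^2 - 1


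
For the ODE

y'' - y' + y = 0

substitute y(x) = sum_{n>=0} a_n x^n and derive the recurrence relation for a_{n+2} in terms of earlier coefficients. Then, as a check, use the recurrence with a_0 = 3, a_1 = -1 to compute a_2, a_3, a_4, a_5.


Substitute y = sum_n a_n x^n.
y''(x) has coefficient (n+2)(n+1) a_{n+2} at x^n;
-y'(x) has coefficient -(n+1) a_{n+1} at x^n;
y(x) has coefficient 1 a_n at x^n.
Matching x^n: (n+2)(n+1) a_{n+2} - (n+1) a_{n+1} + 1 a_n = 0.
Thus a_{n+2} = [(n+1) a_{n+1} - 1 a_n] / ((n+1)(n+2)).

Check with a_0 = 3, a_1 = -1 (apply the recurrence for n = 0, 1, 2, 3): a_0 = 3, a_1 = -1, a_2 = -2, a_3 = -1/2, a_4 = 1/24, a_5 = 1/30.

a_(n+2) = [(n+1) a_(n+1) - 1 a_n] / ((n+1)(n+2)); check: a_0 = 3, a_1 = -1, a_2 = -2, a_3 = -1/2, a_4 = 1/24, a_5 = 1/30


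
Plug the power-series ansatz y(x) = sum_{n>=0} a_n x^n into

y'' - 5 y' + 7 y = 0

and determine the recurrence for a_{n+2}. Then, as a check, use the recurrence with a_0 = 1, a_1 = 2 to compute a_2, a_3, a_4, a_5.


Substitute y = sum_n a_n x^n.
y''(x) has coefficient (n+2)(n+1) a_{n+2} at x^n;
-5 y'(x) has coefficient -5 (n+1) a_{n+1} at x^n;
7 y(x) has coefficient 7 a_n at x^n.
Matching x^n: (n+2)(n+1) a_{n+2} - 5 (n+1) a_{n+1} + 7 a_n = 0.
Thus a_{n+2} = [5 (n+1) a_{n+1} - 7 a_n] / ((n+1)(n+2)).

Check with a_0 = 1, a_1 = 2 (apply the recurrence for n = 0, 1, 2, 3): a_0 = 1, a_1 = 2, a_2 = 3/2, a_3 = 1/6, a_4 = -2/3, a_5 = -29/40.

a_(n+2) = [5 (n+1) a_(n+1) - 7 a_n] / ((n+1)(n+2)); check: a_0 = 1, a_1 = 2, a_2 = 3/2, a_3 = 1/6, a_4 = -2/3, a_5 = -29/40


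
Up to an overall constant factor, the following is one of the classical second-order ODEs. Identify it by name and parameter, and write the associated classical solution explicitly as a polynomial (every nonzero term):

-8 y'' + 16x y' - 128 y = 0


All three coefficients share the factor -8; dividing through by -8 gives  y'' - 2x y' + 16 y = 0.
This matches the Hermite equation y'' - 2x y' + 2n y = 0 with 2n = 16, so n = 8; the polynomial solution is H_8(x).
With y = sum_k a_k x^k, matching x^k gives (k+2)(k+1) a_{k+2} = 2(k - n) a_k = 2(k - 8) a_k. The right side vanishes at k = 8, so the series with the parity of 8 terminates at degree 8.
Standard normalization: leading coefficient of H_n is 2^n, so a_8 = 2^8 = 256. Work downward with a_k = (k+1)(k+2) a_{k+2} / (2(k - n)):
  a_6 = (7)(8)(256) / (2(6 - 8)) = 14336/(-4) = -3584
  a_4 = (5)(6)(-3584) / (2(4 - 8)) = -107520/(-8) = 13440
  a_2 = (3)(4)(13440) / (2(2 - 8)) = 161280/(-12) = -13440
  a_0 = (1)(2)(-13440) / (2(0 - 8)) = -26880/(-16) = 1680
Hence H_8(x) = 256 x^8 - 3584 x^6 + 13440 x^4 - 13440 x^2 + 1680.

H_8(x); series = 256 x^8 - 3584 x^6 + 13440 x^4 - 13440 x^2 + 1680


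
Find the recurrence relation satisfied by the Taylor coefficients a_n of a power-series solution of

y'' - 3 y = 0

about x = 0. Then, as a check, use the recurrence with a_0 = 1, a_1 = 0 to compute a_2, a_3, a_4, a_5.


Substitute y = sum_n a_n x^n into y'' + (const) y = 0.
y''(x) = sum_{n>=0} (n+2)(n+1) a_{n+2} x^n.
The ODE becomes sum_n [(n+2)(n+1) a_{n+2} - 3 a_n] x^n = 0.
Setting each coefficient to zero gives the recurrence:
  (n+2)(n+1) a_{n+2} - 3 a_n = 0,
  a_{n+2} = 3 / ((n+1)(n+2)) a_n.

Check with a_0 = 1, a_1 = 0 (apply the recurrence for n = 0, 1, 2, 3): a_0 = 1, a_1 = 0, a_2 = 3/2, a_3 = 0, a_4 = 3/8, a_5 = 0.

a_{n+2} = 3/((n+1)(n+2)) * a_n; check: a_0 = 1, a_1 = 0, a_2 = 3/2, a_3 = 0, a_4 = 3/8, a_5 = 0


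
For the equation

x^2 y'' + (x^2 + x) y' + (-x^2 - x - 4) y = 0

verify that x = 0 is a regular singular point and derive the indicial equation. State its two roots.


Divide by x^2 to reach normal form y'' + P_1(x) y' + P_2(x) y = 0 with P_1(x) = 1 + 1/x and P_2(x) = -1 - 1/x - 4/x^2.
x = 0 is a singular point because the y'-coefficient 1 + 1/x has a pole at x = 0 and the y-coefficient -1 - 1/x - 4/x^2 has a pole at x = 0.
It is a regular singular point because x P_1(x) = p(x) = x + 1 and x^2 P_2(x) = q(x) = -x^2 - x - 4 are polynomials, hence analytic at x = 0.
p(0) = 1,  q(0) = -4.
Indicial equation: r(r-1) + p(0) r + q(0) = 0, i.e. r^2 + (p(0) - 1) r + q(0) = 0, i.e. r^2 - 4 = 0.
Discriminant: (0)^2 - 4(-4) = 16, so r = (0 ± 4)/2.
Solving: r_1 = 2, r_2 = -2.

indicial: r^2 - 4 = 0; roots r_1 = 2, r_2 = -2


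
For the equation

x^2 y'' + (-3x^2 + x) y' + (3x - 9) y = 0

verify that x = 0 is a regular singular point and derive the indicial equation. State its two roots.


Divide by x^2 to reach normal form y'' + P_1(x) y' + P_2(x) y = 0 with P_1(x) = -3 + 1/x and P_2(x) = 3/x - 9/x^2.
x = 0 is a singular point because the y'-coefficient -3 + 1/x has a pole at x = 0 and the y-coefficient 3/x - 9/x^2 has a pole at x = 0.
It is a regular singular point because x P_1(x) = p(x) = 1 - 3x and x^2 P_2(x) = q(x) = 3x - 9 are polynomials, hence analytic at x = 0.
p(0) = 1,  q(0) = -9.
Indicial equation: r(r-1) + p(0) r + q(0) = 0, i.e. r^2 + (p(0) - 1) r + q(0) = 0, i.e. r^2 - 9 = 0.
Discriminant: (0)^2 - 4(-9) = 36, so r = (0 ± 6)/2.
Solving: r_1 = 3, r_2 = -3.

indicial: r^2 - 9 = 0; roots r_1 = 3, r_2 = -3


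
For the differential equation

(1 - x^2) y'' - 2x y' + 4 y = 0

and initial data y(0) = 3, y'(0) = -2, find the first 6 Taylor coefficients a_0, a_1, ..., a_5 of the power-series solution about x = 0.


Ansatz: y(x) = sum_{n>=0} a_n x^n, so y'(x) = sum_{n>=1} n a_n x^(n-1) and y''(x) = sum_{n>=2} n(n-1) a_n x^(n-2).
Substitute into P(x) y'' + Q(x) y' + R(x) y = 0 with P(x) = 1 - x^2, Q(x) = -2x, R(x) = 4, and match powers of x.
Initial conditions: a_0 = 3, a_1 = -2.
Setting the coefficient of each power of x to zero and solving order by order (substituting the coefficients already found):
  x^0: 2 a_2 + 4 a_0 = 0  ->  2 a_2 = -4 a_0 = -12  ->  a_2 = -6
  x^1: 6 a_3 + 2 a_1 = 0  ->  6 a_3 = -2 a_1 = 4  ->  a_3 = 2/3
  x^2: 12 a_4 - 2 a_2 = 0  ->  12 a_4 = 2 a_2 = -12  ->  a_4 = -1
  x^3: 20 a_5 - 8 a_3 = 0  ->  20 a_5 = 8 a_3 = 16/3  ->  a_5 = 4/15
Truncated series: y(x) = 3 - 2 x - 6 x^2 + (2/3) x^3 - x^4 + (4/15) x^5 + O(x^6).

a_0 = 3; a_1 = -2; a_2 = -6; a_3 = 2/3; a_4 = -1; a_5 = 4/15


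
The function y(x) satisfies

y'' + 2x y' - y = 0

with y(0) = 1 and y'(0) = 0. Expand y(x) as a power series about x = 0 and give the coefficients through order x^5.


Ansatz: y(x) = sum_{n>=0} a_n x^n, so y'(x) = sum_{n>=1} n a_n x^(n-1) and y''(x) = sum_{n>=2} n(n-1) a_n x^(n-2).
Substitute into P(x) y'' + Q(x) y' + R(x) y = 0 with P(x) = 1, Q(x) = 2x, R(x) = -1, and match powers of x.
Initial conditions: a_0 = 1, a_1 = 0.
Setting the coefficient of each power of x to zero and solving order by order (substituting the coefficients already found):
  x^0: 2 a_2 - a_0 = 0  ->  2 a_2 = a_0 = 1  ->  a_2 = 1/2
  x^1: 6 a_3 + a_1 = 0  ->  6 a_3 = -a_1 = 0  ->  a_3 = 0
  x^2: 12 a_4 + 3 a_2 = 0  ->  12 a_4 = -3 a_2 = -3/2  ->  a_4 = -1/8
  x^3: 20 a_5 + 5 a_3 = 0  ->  20 a_5 = -5 a_3 = 0  ->  a_5 = 0
Truncated series: y(x) = 1 + (1/2) x^2 - (1/8) x^4 + O(x^6).

a_0 = 1; a_1 = 0; a_2 = 1/2; a_3 = 0; a_4 = -1/8; a_5 = 0


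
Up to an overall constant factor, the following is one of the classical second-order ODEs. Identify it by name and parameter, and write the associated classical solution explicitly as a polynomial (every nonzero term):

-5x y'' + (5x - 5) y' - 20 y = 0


All three coefficients share the factor -5; dividing through by -5 gives  x y'' + (1 - x) y' + 4 y = 0.
This matches the Laguerre equation x y'' + (1 - x) y' + n y = 0 with n = 4; the polynomial solution is L_4(x).
With y = sum_k a_k x^k, matching x^k gives (k+1)k a_{k+1} + (k+1) a_{k+1} - k a_k + n a_k = 0, i.e. (k+1)^2 a_{k+1} = (k - n) a_k = (k - 4) a_k. The right side vanishes at k = 4, so the series terminates at degree 4.
Standard normalization L_n(0) = 1 gives a_0 = 1. Work upward with a_{k+1} = (k - 4) a_k / (k+1)^2:
  a_1 = (0 - 4)(1) / 1^2 = -4/1 = -4
  a_2 = (1 - 4)(-4) / 2^2 = 12/4 = 3
  a_3 = (2 - 4)(3) / 3^2 = -6/9 = -2/3
  a_4 = (3 - 4)(-2/3) / 4^2 = (2/3)/16 = 1/24
Hence L_4(x) = x^4/24 - 2 x^3/3 + 3 x^2 - 4 x + 1.

L_4(x); series = x^4/24 - 2 x^3/3 + 3 x^2 - 4 x + 1


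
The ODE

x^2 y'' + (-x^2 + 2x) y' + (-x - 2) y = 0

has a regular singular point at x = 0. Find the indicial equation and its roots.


Divide by x^2 to reach normal form y'' + P_1(x) y' + P_2(x) y = 0 with P_1(x) = -1 + 2/x and P_2(x) = -1/x - 2/x^2.
x = 0 is a singular point because the y'-coefficient -1 + 2/x has a pole at x = 0 and the y-coefficient -1/x - 2/x^2 has a pole at x = 0.
It is a regular singular point because x P_1(x) = p(x) = 2 - x and x^2 P_2(x) = q(x) = -x - 2 are polynomials, hence analytic at x = 0.
p(0) = 2,  q(0) = -2.
Indicial equation: r(r-1) + p(0) r + q(0) = 0, i.e. r^2 + (p(0) - 1) r + q(0) = 0, i.e. r^2 + 1 r - 2 = 0.
Discriminant: (1)^2 - 4(-2) = 9, so r = (-1 ± 3)/2.
Solving: r_1 = 1, r_2 = -2.

indicial: r^2 + 1 r - 2 = 0; roots r_1 = 1, r_2 = -2


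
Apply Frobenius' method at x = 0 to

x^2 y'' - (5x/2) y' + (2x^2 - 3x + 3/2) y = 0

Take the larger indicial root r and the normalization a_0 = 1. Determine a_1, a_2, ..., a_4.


Write in Frobenius form y'' + (p(x)/x) y' + (q(x)/x^2) y = 0:
  p(x) = -5/2,  q(x) = 2x^2 - 3x + 3/2.
Indicial equation: r(r-1) + (-5/2) r + (3/2) = 0 -> roots r_1 = 3, r_2 = 1/2.
Take r = r_1 = 3. Let y(x) = x^r sum_{n>=0} a_n x^n with a_0 = 1.
Substitute y = x^r sum a_n x^n and match x^{r+n}. The recurrence is
  D(n) a_n - 3 a_{n-1} + 2 a_{n-2} = 0,  where D(n) = (r+n)(r+n-1) + (-5/2)(r+n) + (3/2).
  a_n = [3 a_{n-1} - 2 a_{n-2}] / D(n).
Since the indicial polynomial factors as (r - r_1)(r - r_2), D(n) = (r_1 + n - r_1)(r_1 + n - r_2) = n(n + 5/2).
Evaluating step by step (a_0 = 1):
  n = 1: D(1) = 1(1 + 5/2) = 7/2; numerator = 3(1) = 3; a_1 = (3)/(7/2) = 6/7
  n = 2: D(2) = 2(2 + 5/2) = 9; numerator = 3(6/7) - 2(1) = 4/7; a_2 = (4/7)/(9) = 4/63
  n = 3: D(3) = 3(3 + 5/2) = 33/2; numerator = 3(4/63) - 2(6/7) = -32/21; a_3 = (-32/21)/(33/2) = -64/693
  n = 4: D(4) = 4(4 + 5/2) = 26; numerator = 3(-64/693) - 2(4/63) = -40/99; a_4 = (-40/99)/(26) = -20/1287

r = 3; a_0 = 1; a_1 = 6/7; a_2 = 4/63; a_3 = -64/693; a_4 = -20/1287


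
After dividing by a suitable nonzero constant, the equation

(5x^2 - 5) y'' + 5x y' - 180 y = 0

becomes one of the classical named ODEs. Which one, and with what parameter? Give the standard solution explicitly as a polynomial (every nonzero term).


All three coefficients share the factor -5; dividing through by -5 gives  (1 - x^2) y'' - x y' + 36 y = 0.
This matches the Chebyshev equation (1 - x^2) y'' - x y' + n^2 y = 0 (note the -x y' term, not -2x y') with n^2 = 36, so n = 6; the polynomial solution is T_6(x).
With y = sum_k a_k x^k, matching x^k gives (k+2)(k+1) a_{k+2} = (k^2 - n^2) a_k = (k - 6)(k + 6) a_k. The right side vanishes at k = 6, so the series with the parity of 6 terminates at degree 6.
Standard normalization: leading coefficient of T_n is 2^(n-1), so a_6 = 2^5 = 32. Work downward with a_k = (k+1)(k+2) a_{k+2} / ((k - 6)(k + 6)):
  a_4 = (5)(6)(32) / ((4 - 6)(4 + 6)) = 960/(-20) = -48
  a_2 = (3)(4)(-48) / ((2 - 6)(2 + 6)) = -576/(-32) = 18
  a_0 = (1)(2)(18) / ((0 - 6)(0 + 6)) = 36/(-36) = -1
Hence T_6(x) = 32 x^6 - 48 x^4 + 18 x^2 - 1.

T_6(x); series = 32 x^6 - 48 x^4 + 18 x^2 - 1


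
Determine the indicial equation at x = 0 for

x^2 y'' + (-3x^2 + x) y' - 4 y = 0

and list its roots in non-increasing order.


Divide by x^2 to reach normal form y'' + P_1(x) y' + P_2(x) y = 0 with P_1(x) = -3 + 1/x and P_2(x) = -4/x^2.
x = 0 is a singular point because the y'-coefficient -3 + 1/x has a pole at x = 0 and the y-coefficient -4/x^2 has a pole at x = 0.
It is a regular singular point because x P_1(x) = p(x) = 1 - 3x and x^2 P_2(x) = q(x) = -4 are polynomials, hence analytic at x = 0.
p(0) = 1,  q(0) = -4.
Indicial equation: r(r-1) + p(0) r + q(0) = 0, i.e. r^2 + (p(0) - 1) r + q(0) = 0, i.e. r^2 - 4 = 0.
Discriminant: (0)^2 - 4(-4) = 16, so r = (0 ± 4)/2.
Solving: r_1 = 2, r_2 = -2.

indicial: r^2 - 4 = 0; roots r_1 = 2, r_2 = -2


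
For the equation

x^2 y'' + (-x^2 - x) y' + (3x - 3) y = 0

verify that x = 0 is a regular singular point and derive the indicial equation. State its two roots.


Divide by x^2 to reach normal form y'' + P_1(x) y' + P_2(x) y = 0 with P_1(x) = -1 - 1/x and P_2(x) = 3/x - 3/x^2.
x = 0 is a singular point because the y'-coefficient -1 - 1/x has a pole at x = 0 and the y-coefficient 3/x - 3/x^2 has a pole at x = 0.
It is a regular singular point because x P_1(x) = p(x) = -x - 1 and x^2 P_2(x) = q(x) = 3x - 3 are polynomials, hence analytic at x = 0.
p(0) = -1,  q(0) = -3.
Indicial equation: r(r-1) + p(0) r + q(0) = 0, i.e. r^2 + (p(0) - 1) r + q(0) = 0, i.e. r^2 - 2 r - 3 = 0.
Discriminant: (-2)^2 - 4(-3) = 16, so r = (2 ± 4)/2.
Solving: r_1 = 3, r_2 = -1.

indicial: r^2 - 2 r - 3 = 0; roots r_1 = 3, r_2 = -1


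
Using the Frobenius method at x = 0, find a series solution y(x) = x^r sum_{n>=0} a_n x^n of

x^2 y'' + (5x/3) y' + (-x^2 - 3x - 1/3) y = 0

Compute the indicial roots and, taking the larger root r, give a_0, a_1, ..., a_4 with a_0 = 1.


Write in Frobenius form y'' + (p(x)/x) y' + (q(x)/x^2) y = 0:
  p(x) = 5/3,  q(x) = -x^2 - 3x - 1/3.
Indicial equation: r(r-1) + (5/3) r + (-1/3) = 0 -> roots r_1 = 1/3, r_2 = -1.
Take r = r_1 = 1/3. Let y(x) = x^r sum_{n>=0} a_n x^n with a_0 = 1.
Substitute y = x^r sum a_n x^n and match x^{r+n}. The recurrence is
  D(n) a_n - 3 a_{n-1} - 1 a_{n-2} = 0,  where D(n) = (r+n)(r+n-1) + (5/3)(r+n) + (-1/3).
  a_n = [3 a_{n-1} + 1 a_{n-2}] / D(n).
Since the indicial polynomial factors as (r - r_1)(r - r_2), D(n) = (r_1 + n - r_1)(r_1 + n - r_2) = n(n + 4/3).
Evaluating step by step (a_0 = 1):
  n = 1: D(1) = 1(1 + 4/3) = 7/3; numerator = 3(1) = 3; a_1 = (3)/(7/3) = 9/7
  n = 2: D(2) = 2(2 + 4/3) = 20/3; numerator = 3(9/7) + 1(1) = 34/7; a_2 = (34/7)/(20/3) = 51/70
  n = 3: D(3) = 3(3 + 4/3) = 13; numerator = 3(51/70) + 1(9/7) = 243/70; a_3 = (243/70)/(13) = 243/910
  n = 4: D(4) = 4(4 + 4/3) = 64/3; numerator = 3(243/910) + 1(51/70) = 696/455; a_4 = (696/455)/(64/3) = 261/3640

r = 1/3; a_0 = 1; a_1 = 9/7; a_2 = 51/70; a_3 = 243/910; a_4 = 261/3640


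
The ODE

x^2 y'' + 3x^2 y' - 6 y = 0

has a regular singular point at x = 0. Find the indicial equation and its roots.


Divide by x^2 to reach normal form y'' + P_1(x) y' + P_2(x) y = 0 with P_1(x) = 3 and P_2(x) = -6/x^2.
x = 0 is a singular point because the y-coefficient -6/x^2 has a pole at x = 0.
It is a regular singular point because x P_1(x) = p(x) = 3x and x^2 P_2(x) = q(x) = -6 are polynomials, hence analytic at x = 0.
p(0) = 0,  q(0) = -6.
Indicial equation: r(r-1) + p(0) r + q(0) = 0, i.e. r^2 + (p(0) - 1) r + q(0) = 0, i.e. r^2 - 1 r - 6 = 0.
Discriminant: (-1)^2 - 4(-6) = 25, so r = (1 ± 5)/2.
Solving: r_1 = 3, r_2 = -2.

indicial: r^2 - 1 r - 6 = 0; roots r_1 = 3, r_2 = -2


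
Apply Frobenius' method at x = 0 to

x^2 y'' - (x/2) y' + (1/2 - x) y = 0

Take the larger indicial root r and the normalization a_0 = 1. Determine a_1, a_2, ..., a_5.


Write in Frobenius form y'' + (p(x)/x) y' + (q(x)/x^2) y = 0:
  p(x) = -1/2,  q(x) = 1/2 - x.
Indicial equation: r(r-1) + (-1/2) r + (1/2) = 0 -> roots r_1 = 1, r_2 = 1/2.
Take r = r_1 = 1. Let y(x) = x^r sum_{n>=0} a_n x^n with a_0 = 1.
Substitute y = x^r sum a_n x^n and match x^{r+n}. The recurrence is
  D(n) a_n - 1 a_{n-1} = 0,  where D(n) = (r+n)(r+n-1) + (-1/2)(r+n) + (1/2).
  a_n = 1 / D(n) * a_{n-1}.
Since the indicial polynomial factors as (r - r_1)(r - r_2), D(n) = (r_1 + n - r_1)(r_1 + n - r_2) = n(n + 1/2).
Evaluating step by step (a_0 = 1):
  n = 1: D(1) = 1(1 + 1/2) = 3/2; numerator = 1(1) = 1; a_1 = (1)/(3/2) = 2/3
  n = 2: D(2) = 2(2 + 1/2) = 5; numerator = 1(2/3) = 2/3; a_2 = (2/3)/(5) = 2/15
  n = 3: D(3) = 3(3 + 1/2) = 21/2; numerator = 1(2/15) = 2/15; a_3 = (2/15)/(21/2) = 4/315
  n = 4: D(4) = 4(4 + 1/2) = 18; numerator = 1(4/315) = 4/315; a_4 = (4/315)/(18) = 2/2835
  n = 5: D(5) = 5(5 + 1/2) = 55/2; numerator = 1(2/2835) = 2/2835; a_5 = (2/2835)/(55/2) = 4/155925

r = 1; a_0 = 1; a_1 = 2/3; a_2 = 2/15; a_3 = 4/315; a_4 = 2/2835; a_5 = 4/155925


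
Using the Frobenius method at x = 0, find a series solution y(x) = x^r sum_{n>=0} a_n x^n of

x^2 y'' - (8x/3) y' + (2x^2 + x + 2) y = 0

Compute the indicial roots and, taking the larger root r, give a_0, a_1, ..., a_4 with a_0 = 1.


Write in Frobenius form y'' + (p(x)/x) y' + (q(x)/x^2) y = 0:
  p(x) = -8/3,  q(x) = 2x^2 + x + 2.
Indicial equation: r(r-1) + (-8/3) r + (2) = 0 -> roots r_1 = 3, r_2 = 2/3.
Take r = r_1 = 3. Let y(x) = x^r sum_{n>=0} a_n x^n with a_0 = 1.
Substitute y = x^r sum a_n x^n and match x^{r+n}. The recurrence is
  D(n) a_n + 1 a_{n-1} + 2 a_{n-2} = 0,  where D(n) = (r+n)(r+n-1) + (-8/3)(r+n) + (2).
  a_n = [-1 a_{n-1} - 2 a_{n-2}] / D(n).
Since the indicial polynomial factors as (r - r_1)(r - r_2), D(n) = (r_1 + n - r_1)(r_1 + n - r_2) = n(n + 7/3).
Evaluating step by step (a_0 = 1):
  n = 1: D(1) = 1(1 + 7/3) = 10/3; numerator = -1(1) = -1; a_1 = (-1)/(10/3) = -3/10
  n = 2: D(2) = 2(2 + 7/3) = 26/3; numerator = -1(-3/10) - 2(1) = -17/10; a_2 = (-17/10)/(26/3) = -51/260
  n = 3: D(3) = 3(3 + 7/3) = 16; numerator = -1(-51/260) - 2(-3/10) = 207/260; a_3 = (207/260)/(16) = 207/4160
  n = 4: D(4) = 4(4 + 7/3) = 76/3; numerator = -1(207/4160) - 2(-51/260) = 285/832; a_4 = (285/832)/(76/3) = 45/3328

r = 3; a_0 = 1; a_1 = -3/10; a_2 = -51/260; a_3 = 207/4160; a_4 = 45/3328


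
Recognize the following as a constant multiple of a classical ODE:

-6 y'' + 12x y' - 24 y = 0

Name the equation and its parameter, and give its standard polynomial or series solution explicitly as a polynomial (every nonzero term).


All three coefficients share the factor -6; dividing through by -6 gives  y'' - 2x y' + 4 y = 0.
This matches the Hermite equation y'' - 2x y' + 2n y = 0 with 2n = 4, so n = 2; the polynomial solution is H_2(x).
With y = sum_k a_k x^k, matching x^k gives (k+2)(k+1) a_{k+2} = 2(k - n) a_k = 2(k - 2) a_k. The right side vanishes at k = 2, so the series with the parity of 2 terminates at degree 2.
Standard normalization: leading coefficient of H_n is 2^n, so a_2 = 2^2 = 4. Work downward with a_k = (k+1)(k+2) a_{k+2} / (2(k - n)):
  a_0 = (1)(2)(4) / (2(0 - 2)) = 8/(-4) = -2
Hence H_2(x) = 4 x^2 - 2.

H_2(x); series = 4 x^2 - 2


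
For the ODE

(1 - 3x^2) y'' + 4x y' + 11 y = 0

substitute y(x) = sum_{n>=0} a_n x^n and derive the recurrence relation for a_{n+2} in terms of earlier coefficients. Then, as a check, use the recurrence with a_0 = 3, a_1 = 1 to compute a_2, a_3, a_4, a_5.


Substitute y = sum_n a_n x^n.
(1 - 3 x^2) y'' contributes (n+2)(n+1) a_{n+2} - 3 n(n-1) a_n at x^n.
4 x y'(x) contributes 4 n a_n at x^n.
11 y(x) contributes 11 a_n at x^n.
Matching x^n: (n+2)(n+1) a_{n+2} + (-3 n(n-1) + 4 n + 11) a_n = 0.
Thus a_{n+2} = (3 n(n-1) - 4 n - 11) / ((n+1)(n+2)) * a_n.

Check with a_0 = 3, a_1 = 1 (apply the recurrence for n = 0, 1, 2, 3): a_0 = 3, a_1 = 1, a_2 = -33/2, a_3 = -5/2, a_4 = 143/8, a_5 = 5/8.

a_(n+2) = (3 n(n-1) - 4 n - 11) / ((n+1)(n+2)) * a_n; check: a_0 = 3, a_1 = 1, a_2 = -33/2, a_3 = -5/2, a_4 = 143/8, a_5 = 5/8


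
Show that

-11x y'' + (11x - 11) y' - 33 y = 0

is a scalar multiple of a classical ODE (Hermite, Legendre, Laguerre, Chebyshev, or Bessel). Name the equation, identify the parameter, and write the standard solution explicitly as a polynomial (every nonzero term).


All three coefficients share the factor -11; dividing through by -11 gives  x y'' + (1 - x) y' + 3 y = 0.
This matches the Laguerre equation x y'' + (1 - x) y' + n y = 0 with n = 3; the polynomial solution is L_3(x).
With y = sum_k a_k x^k, matching x^k gives (k+1)k a_{k+1} + (k+1) a_{k+1} - k a_k + n a_k = 0, i.e. (k+1)^2 a_{k+1} = (k - n) a_k = (k - 3) a_k. The right side vanishes at k = 3, so the series terminates at degree 3.
Standard normalization L_n(0) = 1 gives a_0 = 1. Work upward with a_{k+1} = (k - 3) a_k / (k+1)^2:
  a_1 = (0 - 3)(1) / 1^2 = -3/1 = -3
  a_2 = (1 - 3)(-3) / 2^2 = 6/4 = 3/2
  a_3 = (2 - 3)(3/2) / 3^2 = (-3/2)/9 = -1/6
Hence L_3(x) = -x^3/6 + 3 x^2/2 - 3 x + 1.

L_3(x); series = -x^3/6 + 3 x^2/2 - 3 x + 1


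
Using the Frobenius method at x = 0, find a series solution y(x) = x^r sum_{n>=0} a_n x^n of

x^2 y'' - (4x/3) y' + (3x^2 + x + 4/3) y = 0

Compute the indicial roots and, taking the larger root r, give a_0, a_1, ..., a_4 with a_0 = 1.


Write in Frobenius form y'' + (p(x)/x) y' + (q(x)/x^2) y = 0:
  p(x) = -4/3,  q(x) = 3x^2 + x + 4/3.
Indicial equation: r(r-1) + (-4/3) r + (4/3) = 0 -> roots r_1 = 4/3, r_2 = 1.
Take r = r_1 = 4/3. Let y(x) = x^r sum_{n>=0} a_n x^n with a_0 = 1.
Substitute y = x^r sum a_n x^n and match x^{r+n}. The recurrence is
  D(n) a_n + 1 a_{n-1} + 3 a_{n-2} = 0,  where D(n) = (r+n)(r+n-1) + (-4/3)(r+n) + (4/3).
  a_n = [-1 a_{n-1} - 3 a_{n-2}] / D(n).
Since the indicial polynomial factors as (r - r_1)(r - r_2), D(n) = (r_1 + n - r_1)(r_1 + n - r_2) = n(n + 1/3).
Evaluating step by step (a_0 = 1):
  n = 1: D(1) = 1(1 + 1/3) = 4/3; numerator = -1(1) = -1; a_1 = (-1)/(4/3) = -3/4
  n = 2: D(2) = 2(2 + 1/3) = 14/3; numerator = -1(-3/4) - 3(1) = -9/4; a_2 = (-9/4)/(14/3) = -27/56
  n = 3: D(3) = 3(3 + 1/3) = 10; numerator = -1(-27/56) - 3(-3/4) = 153/56; a_3 = (153/56)/(10) = 153/560
  n = 4: D(4) = 4(4 + 1/3) = 52/3; numerator = -1(153/560) - 3(-27/56) = 657/560; a_4 = (657/560)/(52/3) = 1971/29120

r = 4/3; a_0 = 1; a_1 = -3/4; a_2 = -27/56; a_3 = 153/560; a_4 = 1971/29120


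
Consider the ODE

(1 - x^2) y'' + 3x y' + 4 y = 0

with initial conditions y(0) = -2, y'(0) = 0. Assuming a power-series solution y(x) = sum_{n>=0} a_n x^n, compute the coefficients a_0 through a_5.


Ansatz: y(x) = sum_{n>=0} a_n x^n, so y'(x) = sum_{n>=1} n a_n x^(n-1) and y''(x) = sum_{n>=2} n(n-1) a_n x^(n-2).
Substitute into P(x) y'' + Q(x) y' + R(x) y = 0 with P(x) = 1 - x^2, Q(x) = 3x, R(x) = 4, and match powers of x.
Initial conditions: a_0 = -2, a_1 = 0.
Setting the coefficient of each power of x to zero and solving order by order (substituting the coefficients already found):
  x^0: 2 a_2 + 4 a_0 = 0  ->  2 a_2 = -4 a_0 = 8  ->  a_2 = 4
  x^1: 6 a_3 + 7 a_1 = 0  ->  6 a_3 = -7 a_1 = 0  ->  a_3 = 0
  x^2: 12 a_4 + 8 a_2 = 0  ->  12 a_4 = -8 a_2 = -32  ->  a_4 = -8/3
  x^3: 20 a_5 + 7 a_3 = 0  ->  20 a_5 = -7 a_3 = 0  ->  a_5 = 0
Truncated series: y(x) = -2 + 4 x^2 - (8/3) x^4 + O(x^6).

a_0 = -2; a_1 = 0; a_2 = 4; a_3 = 0; a_4 = -8/3; a_5 = 0


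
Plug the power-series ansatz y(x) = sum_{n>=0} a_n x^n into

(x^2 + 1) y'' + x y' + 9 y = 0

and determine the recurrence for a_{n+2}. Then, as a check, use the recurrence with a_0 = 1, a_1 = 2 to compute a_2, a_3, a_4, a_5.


Substitute y = sum_n a_n x^n.
(1 + 1 x^2) y'' contributes (n+2)(n+1) a_{n+2} + n(n-1) a_n at x^n.
x y'(x) contributes n a_n at x^n.
9 y(x) contributes 9 a_n at x^n.
Matching x^n: (n+2)(n+1) a_{n+2} + (n(n-1) + n + 9) a_n = 0.
Thus a_{n+2} = (-n(n-1) - n - 9) / ((n+1)(n+2)) * a_n.

Check with a_0 = 1, a_1 = 2 (apply the recurrence for n = 0, 1, 2, 3): a_0 = 1, a_1 = 2, a_2 = -9/2, a_3 = -10/3, a_4 = 39/8, a_5 = 3.

a_(n+2) = (-n(n-1) - n - 9) / ((n+1)(n+2)) * a_n; check: a_0 = 1, a_1 = 2, a_2 = -9/2, a_3 = -10/3, a_4 = 39/8, a_5 = 3


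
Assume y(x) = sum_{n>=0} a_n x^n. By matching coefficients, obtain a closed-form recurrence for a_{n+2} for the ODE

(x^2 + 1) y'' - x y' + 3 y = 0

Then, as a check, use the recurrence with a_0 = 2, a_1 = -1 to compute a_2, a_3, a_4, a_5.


Substitute y = sum_n a_n x^n.
(1 + 1 x^2) y'' contributes (n+2)(n+1) a_{n+2} + n(n-1) a_n at x^n.
-x y'(x) contributes -n a_n at x^n.
3 y(x) contributes 3 a_n at x^n.
Matching x^n: (n+2)(n+1) a_{n+2} + (n(n-1) - n + 3) a_n = 0.
Thus a_{n+2} = (-n(n-1) + n - 3) / ((n+1)(n+2)) * a_n.

Check with a_0 = 2, a_1 = -1 (apply the recurrence for n = 0, 1, 2, 3): a_0 = 2, a_1 = -1, a_2 = -3, a_3 = 1/3, a_4 = 3/4, a_5 = -1/10.

a_(n+2) = (-n(n-1) + n - 3) / ((n+1)(n+2)) * a_n; check: a_0 = 2, a_1 = -1, a_2 = -3, a_3 = 1/3, a_4 = 3/4, a_5 = -1/10


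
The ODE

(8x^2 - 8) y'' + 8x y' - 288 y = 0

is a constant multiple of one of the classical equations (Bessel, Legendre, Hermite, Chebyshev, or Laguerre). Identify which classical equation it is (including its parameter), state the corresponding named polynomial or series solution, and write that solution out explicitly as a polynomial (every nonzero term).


All three coefficients share the factor -8; dividing through by -8 gives  (1 - x^2) y'' - x y' + 36 y = 0.
This matches the Chebyshev equation (1 - x^2) y'' - x y' + n^2 y = 0 (note the -x y' term, not -2x y') with n^2 = 36, so n = 6; the polynomial solution is T_6(x).
With y = sum_k a_k x^k, matching x^k gives (k+2)(k+1) a_{k+2} = (k^2 - n^2) a_k = (k - 6)(k + 6) a_k. The right side vanishes at k = 6, so the series with the parity of 6 terminates at degree 6.
Standard normalization: leading coefficient of T_n is 2^(n-1), so a_6 = 2^5 = 32. Work downward with a_k = (k+1)(k+2) a_{k+2} / ((k - 6)(k + 6)):
  a_4 = (5)(6)(32) / ((4 - 6)(4 + 6)) = 960/(-20) = -48
  a_2 = (3)(4)(-48) / ((2 - 6)(2 + 6)) = -576/(-32) = 18
  a_0 = (1)(2)(18) / ((0 - 6)(0 + 6)) = 36/(-36) = -1
Hence T_6(x) = 32 x^6 - 48 x^4 + 18 x^2 - 1.

T_6(x); series = 32 x^6 - 48 x^4 + 18 x^2 - 1


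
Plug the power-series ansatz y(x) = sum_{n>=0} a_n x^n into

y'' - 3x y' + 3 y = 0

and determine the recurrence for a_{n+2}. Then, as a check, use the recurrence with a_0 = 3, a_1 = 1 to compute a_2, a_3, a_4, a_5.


Substitute y = sum_n a_n x^n.
y''(x) has coefficient (n+2)(n+1) a_{n+2} at x^n;
-3 x y'(x) has coefficient -3 n a_n at x^n (shift);
3 y(x) has coefficient 3 a_n at x^n.
Matching x^n: (n+2)(n+1) a_{n+2} + (-3n + 3) a_n = 0.
Thus a_{n+2} = (3n - 3) / ((n+1)(n+2)) * a_n.

Check with a_0 = 3, a_1 = 1 (apply the recurrence for n = 0, 1, 2, 3): a_0 = 3, a_1 = 1, a_2 = -9/2, a_3 = 0, a_4 = -9/8, a_5 = 0.

a_(n+2) = (3n - 3) / ((n+1)(n+2)) * a_n; check: a_0 = 3, a_1 = 1, a_2 = -9/2, a_3 = 0, a_4 = -9/8, a_5 = 0


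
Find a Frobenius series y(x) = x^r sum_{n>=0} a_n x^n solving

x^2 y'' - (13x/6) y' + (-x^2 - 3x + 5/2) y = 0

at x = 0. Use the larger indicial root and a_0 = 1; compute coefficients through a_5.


Write in Frobenius form y'' + (p(x)/x) y' + (q(x)/x^2) y = 0:
  p(x) = -13/6,  q(x) = -x^2 - 3x + 5/2.
Indicial equation: r(r-1) + (-13/6) r + (5/2) = 0 -> roots r_1 = 5/3, r_2 = 3/2.
Take r = r_1 = 5/3. Let y(x) = x^r sum_{n>=0} a_n x^n with a_0 = 1.
Substitute y = x^r sum a_n x^n and match x^{r+n}. The recurrence is
  D(n) a_n - 3 a_{n-1} - 1 a_{n-2} = 0,  where D(n) = (r+n)(r+n-1) + (-13/6)(r+n) + (5/2).
  a_n = [3 a_{n-1} + 1 a_{n-2}] / D(n).
Since the indicial polynomial factors as (r - r_1)(r - r_2), D(n) = (r_1 + n - r_1)(r_1 + n - r_2) = n(n + 1/6).
Evaluating step by step (a_0 = 1):
  n = 1: D(1) = 1(1 + 1/6) = 7/6; numerator = 3(1) = 3; a_1 = (3)/(7/6) = 18/7
  n = 2: D(2) = 2(2 + 1/6) = 13/3; numerator = 3(18/7) + 1(1) = 61/7; a_2 = (61/7)/(13/3) = 183/91
  n = 3: D(3) = 3(3 + 1/6) = 19/2; numerator = 3(183/91) + 1(18/7) = 783/91; a_3 = (783/91)/(19/2) = 1566/1729
  n = 4: D(4) = 4(4 + 1/6) = 50/3; numerator = 3(1566/1729) + 1(183/91) = 8175/1729; a_4 = (8175/1729)/(50/3) = 981/3458
  n = 5: D(5) = 5(5 + 1/6) = 155/6; numerator = 3(981/3458) + 1(1566/1729) = 6075/3458; a_5 = (6075/3458)/(155/6) = 3645/53599

r = 5/3; a_0 = 1; a_1 = 18/7; a_2 = 183/91; a_3 = 1566/1729; a_4 = 981/3458; a_5 = 3645/53599


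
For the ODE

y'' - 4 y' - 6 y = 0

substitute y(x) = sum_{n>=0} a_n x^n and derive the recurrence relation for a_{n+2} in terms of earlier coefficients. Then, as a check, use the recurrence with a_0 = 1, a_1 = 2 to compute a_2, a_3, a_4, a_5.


Substitute y = sum_n a_n x^n.
y''(x) has coefficient (n+2)(n+1) a_{n+2} at x^n;
-4 y'(x) has coefficient -4 (n+1) a_{n+1} at x^n;
-6 y(x) has coefficient -6 a_n at x^n.
Matching x^n: (n+2)(n+1) a_{n+2} - 4 (n+1) a_{n+1} - 6 a_n = 0.
Thus a_{n+2} = [4 (n+1) a_{n+1} + 6 a_n] / ((n+1)(n+2)).

Check with a_0 = 1, a_1 = 2 (apply the recurrence for n = 0, 1, 2, 3): a_0 = 1, a_1 = 2, a_2 = 7, a_3 = 34/3, a_4 = 89/6, a_5 = 229/15.

a_(n+2) = [4 (n+1) a_(n+1) + 6 a_n] / ((n+1)(n+2)); check: a_0 = 1, a_1 = 2, a_2 = 7, a_3 = 34/3, a_4 = 89/6, a_5 = 229/15


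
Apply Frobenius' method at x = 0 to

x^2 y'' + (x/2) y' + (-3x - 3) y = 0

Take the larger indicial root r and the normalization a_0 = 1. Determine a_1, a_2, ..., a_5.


Write in Frobenius form y'' + (p(x)/x) y' + (q(x)/x^2) y = 0:
  p(x) = 1/2,  q(x) = -3x - 3.
Indicial equation: r(r-1) + (1/2) r + (-3) = 0 -> roots r_1 = 2, r_2 = -3/2.
Take r = r_1 = 2. Let y(x) = x^r sum_{n>=0} a_n x^n with a_0 = 1.
Substitute y = x^r sum a_n x^n and match x^{r+n}. The recurrence is
  D(n) a_n - 3 a_{n-1} = 0,  where D(n) = (r+n)(r+n-1) + (1/2)(r+n) + (-3).
  a_n = 3 / D(n) * a_{n-1}.
Since the indicial polynomial factors as (r - r_1)(r - r_2), D(n) = (r_1 + n - r_1)(r_1 + n - r_2) = n(n + 7/2).
Evaluating step by step (a_0 = 1):
  n = 1: D(1) = 1(1 + 7/2) = 9/2; numerator = 3(1) = 3; a_1 = (3)/(9/2) = 2/3
  n = 2: D(2) = 2(2 + 7/2) = 11; numerator = 3(2/3) = 2; a_2 = (2)/(11) = 2/11
  n = 3: D(3) = 3(3 + 7/2) = 39/2; numerator = 3(2/11) = 6/11; a_3 = (6/11)/(39/2) = 4/143
  n = 4: D(4) = 4(4 + 7/2) = 30; numerator = 3(4/143) = 12/143; a_4 = (12/143)/(30) = 2/715
  n = 5: D(5) = 5(5 + 7/2) = 85/2; numerator = 3(2/715) = 6/715; a_5 = (6/715)/(85/2) = 12/60775

r = 2; a_0 = 1; a_1 = 2/3; a_2 = 2/11; a_3 = 4/143; a_4 = 2/715; a_5 = 12/60775


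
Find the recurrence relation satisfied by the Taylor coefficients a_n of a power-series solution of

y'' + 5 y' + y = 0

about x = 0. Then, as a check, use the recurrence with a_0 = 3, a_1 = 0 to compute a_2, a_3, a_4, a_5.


Substitute y = sum_n a_n x^n.
y''(x) has coefficient (n+2)(n+1) a_{n+2} at x^n;
5 y'(x) has coefficient 5 (n+1) a_{n+1} at x^n;
y(x) has coefficient 1 a_n at x^n.
Matching x^n: (n+2)(n+1) a_{n+2} + 5 (n+1) a_{n+1} + 1 a_n = 0.
Thus a_{n+2} = [-5 (n+1) a_{n+1} - 1 a_n] / ((n+1)(n+2)).

Check with a_0 = 3, a_1 = 0 (apply the recurrence for n = 0, 1, 2, 3): a_0 = 3, a_1 = 0, a_2 = -3/2, a_3 = 5/2, a_4 = -3, a_5 = 23/8.

a_(n+2) = [-5 (n+1) a_(n+1) - 1 a_n] / ((n+1)(n+2)); check: a_0 = 3, a_1 = 0, a_2 = -3/2, a_3 = 5/2, a_4 = -3, a_5 = 23/8


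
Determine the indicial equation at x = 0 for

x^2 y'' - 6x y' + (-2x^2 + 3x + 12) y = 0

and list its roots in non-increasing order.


Divide by x^2 to reach normal form y'' + P_1(x) y' + P_2(x) y = 0 with P_1(x) = -6/x and P_2(x) = -2 + 3/x + 12/x^2.
x = 0 is a singular point because the y'-coefficient -6/x has a pole at x = 0 and the y-coefficient -2 + 3/x + 12/x^2 has a pole at x = 0.
It is a regular singular point because x P_1(x) = p(x) = -6 and x^2 P_2(x) = q(x) = -2x^2 + 3x + 12 are polynomials, hence analytic at x = 0.
p(0) = -6,  q(0) = 12.
Indicial equation: r(r-1) + p(0) r + q(0) = 0, i.e. r^2 + (p(0) - 1) r + q(0) = 0, i.e. r^2 - 7 r + 12 = 0.
Discriminant: (-7)^2 - 4(12) = 1, so r = (7 ± 1)/2.
Solving: r_1 = 4, r_2 = 3.

indicial: r^2 - 7 r + 12 = 0; roots r_1 = 4, r_2 = 3


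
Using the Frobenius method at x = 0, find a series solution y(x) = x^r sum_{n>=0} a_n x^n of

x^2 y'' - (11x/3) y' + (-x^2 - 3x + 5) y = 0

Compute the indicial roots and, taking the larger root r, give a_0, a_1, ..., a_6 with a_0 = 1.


Write in Frobenius form y'' + (p(x)/x) y' + (q(x)/x^2) y = 0:
  p(x) = -11/3,  q(x) = -x^2 - 3x + 5.
Indicial equation: r(r-1) + (-11/3) r + (5) = 0 -> roots r_1 = 3, r_2 = 5/3.
Take r = r_1 = 3. Let y(x) = x^r sum_{n>=0} a_n x^n with a_0 = 1.
Substitute y = x^r sum a_n x^n and match x^{r+n}. The recurrence is
  D(n) a_n - 3 a_{n-1} - 1 a_{n-2} = 0,  where D(n) = (r+n)(r+n-1) + (-11/3)(r+n) + (5).
  a_n = [3 a_{n-1} + 1 a_{n-2}] / D(n).
Since the indicial polynomial factors as (r - r_1)(r - r_2), D(n) = (r_1 + n - r_1)(r_1 + n - r_2) = n(n + 4/3).
Evaluating step by step (a_0 = 1):
  n = 1: D(1) = 1(1 + 4/3) = 7/3; numerator = 3(1) = 3; a_1 = (3)/(7/3) = 9/7
  n = 2: D(2) = 2(2 + 4/3) = 20/3; numerator = 3(9/7) + 1(1) = 34/7; a_2 = (34/7)/(20/3) = 51/70
  n = 3: D(3) = 3(3 + 4/3) = 13; numerator = 3(51/70) + 1(9/7) = 243/70; a_3 = (243/70)/(13) = 243/910
  n = 4: D(4) = 4(4 + 4/3) = 64/3; numerator = 3(243/910) + 1(51/70) = 696/455; a_4 = (696/455)/(64/3) = 261/3640
  n = 5: D(5) = 5(5 + 4/3) = 95/3; numerator = 3(261/3640) + 1(243/910) = 27/56; a_5 = (27/56)/(95/3) = 81/5320
  n = 6: D(6) = 6(6 + 4/3) = 44; numerator = 3(81/5320) + 1(261/3640) = 4059/34580; a_6 = (4059/34580)/(44) = 369/138320

r = 3; a_0 = 1; a_1 = 9/7; a_2 = 51/70; a_3 = 243/910; a_4 = 261/3640; a_5 = 81/5320; a_6 = 369/138320
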